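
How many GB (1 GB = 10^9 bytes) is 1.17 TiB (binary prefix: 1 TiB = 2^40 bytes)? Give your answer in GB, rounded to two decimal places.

1.17 TiB × 1,099,511,627,776 bytes/TiB = 1,286,428,604,497.92 bytes
1 GB = 1,000,000,000 bytes
1,286,428,604,497.92 / 1,000,000,000 = 1,286.43 GB

1,286.43 GB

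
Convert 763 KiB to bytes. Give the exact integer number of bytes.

763 × 1,024 = 781,312 bytes  (1 KiB = 2^10 bytes)

781,312 bytes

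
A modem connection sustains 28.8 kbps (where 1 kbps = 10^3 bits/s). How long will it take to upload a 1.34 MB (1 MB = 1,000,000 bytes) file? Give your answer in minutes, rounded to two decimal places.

1.34 MB = 1,340,000 bytes = 10,720,000 bits
28.8 kbps = 28,800 bits/s
time = 10,720,000 / 28,800 = 372.222 s
372.222 s / 60 = 6.20 minutes

6.20 minutes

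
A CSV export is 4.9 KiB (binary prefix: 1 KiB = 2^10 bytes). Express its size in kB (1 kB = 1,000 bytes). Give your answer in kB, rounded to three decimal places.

4.9 KiB × 1,024 bytes/KiB = 5,017.6 bytes
1 kB = 1,000 bytes
5,017.6 / 1,000 = 5.018 kB

5.018 kB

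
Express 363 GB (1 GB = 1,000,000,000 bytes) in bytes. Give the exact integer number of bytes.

363 × 1,000,000,000 = 363,000,000,000 bytes  (1 GB = 10^9 bytes)

363,000,000,000 bytes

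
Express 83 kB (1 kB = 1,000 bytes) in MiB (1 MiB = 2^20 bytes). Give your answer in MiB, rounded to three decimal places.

0.079 MiB

83 kB × 1,000 bytes/kB = 83,000 bytes
1 MiB = 2^20 bytes = 1,048,576 bytes
83,000 / 1,048,576 = 0.079 MiB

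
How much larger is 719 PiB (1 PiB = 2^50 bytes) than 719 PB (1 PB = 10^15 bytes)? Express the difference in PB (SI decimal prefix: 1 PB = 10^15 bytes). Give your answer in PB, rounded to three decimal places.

719 PiB = 719 × 1,125,899,906,842,624 = 809,522,033,019,846,656 bytes
719 PB = 719 × 1,000,000,000,000,000 = 719,000,000,000,000,000 bytes
difference = 90,522,033,019,846,656 bytes
90,522,033,019,846,656 / 1,000,000,000,000,000 = 90.522 PB

90.522 PB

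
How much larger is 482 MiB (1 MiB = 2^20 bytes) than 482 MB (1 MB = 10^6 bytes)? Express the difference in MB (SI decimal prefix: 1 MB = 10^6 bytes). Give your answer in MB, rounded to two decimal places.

23.41 MB

482 MiB = 482 × 1,048,576 = 505,413,632 bytes
482 MB = 482 × 1,000,000 = 482,000,000 bytes
difference = 23,413,632 bytes
23,413,632 / 1,000,000 = 23.41 MB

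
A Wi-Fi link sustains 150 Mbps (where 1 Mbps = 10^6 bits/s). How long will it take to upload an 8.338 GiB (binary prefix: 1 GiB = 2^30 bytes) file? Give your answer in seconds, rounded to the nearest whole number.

477 seconds

8.338 GiB = 8,952,859,328.512 bytes = 71,622,874,628.096 bits
150 Mbps = 150,000,000 bits/s
time = 71,622,874,628.096 / 150,000,000 = 477 s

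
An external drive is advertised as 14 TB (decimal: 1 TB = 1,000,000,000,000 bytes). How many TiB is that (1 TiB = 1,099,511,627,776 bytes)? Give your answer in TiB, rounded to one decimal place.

12.7 TiB

14 TB × 1,000,000,000,000 bytes/TB = 14,000,000,000,000 bytes
1 TiB = 2^40 bytes = 1,099,511,627,776 bytes
14,000,000,000,000 / 1,099,511,627,776 = 12.7 TiB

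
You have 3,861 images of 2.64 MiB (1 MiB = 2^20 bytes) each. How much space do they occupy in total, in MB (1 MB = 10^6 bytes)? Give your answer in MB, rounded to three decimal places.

Total = 3,861 × 2.64 MiB = 10193.04 MiB
= 10193.04 × 1,048,576 bytes = 10,688,177,111.04 bytes
1 MB = 1,000,000 bytes
10,688,177,111.04 / 1,000,000 = 10,688.177 MB

10,688.177 MB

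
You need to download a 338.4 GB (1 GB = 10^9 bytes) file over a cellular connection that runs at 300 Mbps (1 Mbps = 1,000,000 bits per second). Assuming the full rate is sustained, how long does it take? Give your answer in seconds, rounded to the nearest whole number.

338.4 GB = 338,400,000,000 bytes = 2,707,200,000,000 bits
300 Mbps = 300,000,000 bits/s
time = 2,707,200,000,000 / 300,000,000 = 9,024 s

9,024 seconds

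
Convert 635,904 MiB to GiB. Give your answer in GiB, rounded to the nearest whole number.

621 GiB

635,904 MiB = 635,904 × 2^20 bytes = 666,793,672,704 bytes
1 GiB = 2^30 bytes = 1,073,741,824 bytes
666,793,672,704 / 1,073,741,824 = 621 GiB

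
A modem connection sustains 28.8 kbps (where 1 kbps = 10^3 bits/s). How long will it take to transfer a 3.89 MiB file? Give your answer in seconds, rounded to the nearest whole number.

3.89 MiB = 4,078,960.64 bytes = 32,631,685.12 bits
28.8 kbps = 28,800 bits/s
time = 32,631,685.12 / 28,800 = 1,133 s

1,133 seconds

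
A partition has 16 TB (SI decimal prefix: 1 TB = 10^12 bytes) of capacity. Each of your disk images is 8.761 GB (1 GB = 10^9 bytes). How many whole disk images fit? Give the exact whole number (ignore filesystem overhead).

Capacity: 16 TB = 16,000,000,000,000 bytes
Per item: 8.761 GB = 8,761,000,000 bytes
⌊16,000,000,000,000 / 8,761,000,000⌋ = 1,826

1,826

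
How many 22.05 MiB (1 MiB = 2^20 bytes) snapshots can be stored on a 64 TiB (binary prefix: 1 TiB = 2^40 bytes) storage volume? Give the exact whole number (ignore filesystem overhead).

3,043,485

Capacity: 64 TiB = 70,368,744,177,664 bytes
Per item: 22.05 MiB = 23,121,100.8 bytes
⌊70,368,744,177,664 / 23,121,100.8⌋ = 3,043,485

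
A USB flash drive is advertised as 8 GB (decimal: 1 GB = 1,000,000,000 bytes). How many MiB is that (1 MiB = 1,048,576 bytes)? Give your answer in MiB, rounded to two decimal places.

8 GB × 1,000,000,000 bytes/GB = 8,000,000,000 bytes
1 MiB = 2^20 bytes = 1,048,576 bytes
8,000,000,000 / 1,048,576 = 7,629.39 MiB

7,629.39 MiB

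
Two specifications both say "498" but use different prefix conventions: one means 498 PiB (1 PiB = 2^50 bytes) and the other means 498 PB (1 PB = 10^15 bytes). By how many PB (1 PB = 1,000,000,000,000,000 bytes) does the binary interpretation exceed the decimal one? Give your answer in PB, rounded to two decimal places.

62.70 PB

498 PiB = 498 × 1,125,899,906,842,624 = 560,698,153,607,626,752 bytes
498 PB = 498 × 1,000,000,000,000,000 = 498,000,000,000,000,000 bytes
difference = 62,698,153,607,626,752 bytes
62,698,153,607,626,752 / 1,000,000,000,000,000 = 62.70 PB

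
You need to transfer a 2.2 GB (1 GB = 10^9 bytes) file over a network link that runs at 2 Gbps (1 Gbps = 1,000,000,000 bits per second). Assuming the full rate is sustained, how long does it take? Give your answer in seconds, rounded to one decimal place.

8.8 seconds

2.2 GB = 2,200,000,000 bytes = 17,600,000,000 bits
2 Gbps = 2,000,000,000 bits/s
time = 17,600,000,000 / 2,000,000,000 = 8.8 s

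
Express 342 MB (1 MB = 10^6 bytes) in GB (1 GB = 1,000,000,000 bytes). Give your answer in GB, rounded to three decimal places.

342 MB × 1,000,000 bytes/MB = 342,000,000 bytes
1 GB = 1,000,000,000 bytes
342,000,000 / 1,000,000,000 = 0.342 GB

0.342 GB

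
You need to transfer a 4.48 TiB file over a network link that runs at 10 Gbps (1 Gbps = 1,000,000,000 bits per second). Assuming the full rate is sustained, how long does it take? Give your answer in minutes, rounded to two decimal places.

65.68 minutes

4.48 TiB = 4,925,812,092,436.48 bytes = 39,406,496,739,491.84 bits
10 Gbps = 10,000,000,000 bits/s
time = 39,406,496,739,491.84 / 10,000,000,000 = 3,940.650 s
3,940.650 s / 60 = 65.68 minutes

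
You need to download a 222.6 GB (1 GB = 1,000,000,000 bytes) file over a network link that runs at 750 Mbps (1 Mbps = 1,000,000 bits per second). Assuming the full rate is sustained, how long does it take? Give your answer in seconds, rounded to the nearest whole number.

2,374 seconds

222.6 GB = 222,600,000,000 bytes = 1,780,800,000,000 bits
750 Mbps = 750,000,000 bits/s
time = 1,780,800,000,000 / 750,000,000 = 2,374 s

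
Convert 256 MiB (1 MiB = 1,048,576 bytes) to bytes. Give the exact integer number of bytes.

256 × 1,048,576 = 268,435,456 bytes  (1 MiB = 2^20 bytes)

268,435,456 bytes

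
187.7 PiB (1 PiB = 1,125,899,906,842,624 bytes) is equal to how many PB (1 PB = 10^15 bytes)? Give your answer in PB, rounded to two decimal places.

211.33 PB

187.7 PiB = 187.7 × 2^50 bytes = 211,331,412,514,360,524.8 bytes
1 PB = 10^15 bytes = 1,000,000,000,000,000 bytes
211,331,412,514,360,524.8 / 1,000,000,000,000,000 = 211.33 PB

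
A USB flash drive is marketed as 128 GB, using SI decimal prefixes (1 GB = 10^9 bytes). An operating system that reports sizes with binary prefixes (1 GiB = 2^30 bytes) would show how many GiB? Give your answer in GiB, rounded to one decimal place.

119.2 GiB

128 GB × 1,000,000,000 bytes/GB = 128,000,000,000 bytes
1 GiB = 1,073,741,824 bytes
128,000,000,000 / 1,073,741,824 = 119.2 GiB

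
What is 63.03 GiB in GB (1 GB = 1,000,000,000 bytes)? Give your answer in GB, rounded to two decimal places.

67.68 GB

63.03 GiB × 1,073,741,824 bytes/GiB = 67,677,947,166.72 bytes
1 GB = 10^9 bytes = 1,000,000,000 bytes
67,677,947,166.72 / 1,000,000,000 = 67.68 GB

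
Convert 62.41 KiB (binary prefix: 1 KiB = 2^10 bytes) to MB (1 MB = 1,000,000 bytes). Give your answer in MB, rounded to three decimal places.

0.064 MB

62.41 KiB = 62.41 × 2^10 bytes = 63,907.84 bytes
1 MB = 1,000,000 bytes
63,907.84 / 1,000,000 = 0.064 MB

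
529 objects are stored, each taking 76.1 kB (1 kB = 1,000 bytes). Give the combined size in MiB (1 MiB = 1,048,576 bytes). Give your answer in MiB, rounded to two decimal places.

38.39 MiB

Total = 529 × 76.1 kB = 40256.9 kB
= 40256.9 × 1,000 bytes = 40,256,900 bytes
1 MiB = 1,048,576 bytes
40,256,900 / 1,048,576 = 38.39 MiB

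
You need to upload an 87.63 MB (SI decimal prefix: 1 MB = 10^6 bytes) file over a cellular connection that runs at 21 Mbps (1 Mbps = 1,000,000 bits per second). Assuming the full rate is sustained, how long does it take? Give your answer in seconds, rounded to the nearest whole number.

33 seconds

87.63 MB = 87,630,000 bytes = 701,040,000 bits
21 Mbps = 21,000,000 bits/s
time = 701,040,000 / 21,000,000 = 33 s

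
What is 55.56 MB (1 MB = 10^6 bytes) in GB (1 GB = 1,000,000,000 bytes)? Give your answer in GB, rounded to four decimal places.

0.0556 GB

55.56 MB × 1,000,000 bytes/MB = 55,560,000 bytes
1 GB = 10^9 bytes = 1,000,000,000 bytes
55,560,000 / 1,000,000,000 = 0.0556 GB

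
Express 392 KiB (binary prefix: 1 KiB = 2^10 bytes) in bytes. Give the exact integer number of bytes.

401,408 bytes

392 × 1,024 = 401,408 bytes  (1 KiB = 2^10 bytes)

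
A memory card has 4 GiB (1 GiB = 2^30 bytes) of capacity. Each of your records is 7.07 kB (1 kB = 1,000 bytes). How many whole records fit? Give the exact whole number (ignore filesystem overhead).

Capacity: 4 GiB = 4,294,967,296 bytes
Per item: 7.07 kB = 7,070 bytes
⌊4,294,967,296 / 7,070⌋ = 607,491

607,491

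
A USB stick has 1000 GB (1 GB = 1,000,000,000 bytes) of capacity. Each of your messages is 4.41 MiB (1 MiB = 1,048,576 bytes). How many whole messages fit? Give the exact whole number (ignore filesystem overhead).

Capacity: 1000 GB = 1,000,000,000,000 bytes
Per item: 4.41 MiB = 4,624,220.16 bytes
⌊1,000,000,000,000 / 4,624,220.16⌋ = 216,252

216,252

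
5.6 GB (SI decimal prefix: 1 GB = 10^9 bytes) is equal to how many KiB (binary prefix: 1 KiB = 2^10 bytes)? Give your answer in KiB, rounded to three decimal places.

5.6 GB = 5.6 × 10^9 bytes = 5,600,000,000 bytes
1 KiB = 2^10 bytes = 1,024 bytes
5,600,000,000 / 1,024 = 5,468,750.000 KiB

5,468,750.000 KiB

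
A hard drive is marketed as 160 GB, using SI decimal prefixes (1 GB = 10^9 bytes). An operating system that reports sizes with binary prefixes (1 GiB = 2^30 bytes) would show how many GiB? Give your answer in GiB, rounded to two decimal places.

149.01 GiB

160 GB × 1,000,000,000 bytes/GB = 160,000,000,000 bytes
1 GiB = 1,073,741,824 bytes
160,000,000,000 / 1,073,741,824 = 149.01 GiB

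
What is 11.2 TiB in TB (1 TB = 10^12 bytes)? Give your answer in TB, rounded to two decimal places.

11.2 TiB = 11.2 × 2^40 bytes = 12,314,530,231,091.2 bytes
1 TB = 1,000,000,000,000 bytes
12,314,530,231,091.2 / 1,000,000,000,000 = 12.31 TB

12.31 TB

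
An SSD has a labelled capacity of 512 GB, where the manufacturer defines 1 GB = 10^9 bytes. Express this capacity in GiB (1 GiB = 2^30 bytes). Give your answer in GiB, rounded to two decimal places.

476.84 GiB

512 GB = 512 × 10^9 bytes = 512,000,000,000 bytes
1 GiB = 2^30 bytes = 1,073,741,824 bytes
512,000,000,000 / 1,073,741,824 = 476.84 GiB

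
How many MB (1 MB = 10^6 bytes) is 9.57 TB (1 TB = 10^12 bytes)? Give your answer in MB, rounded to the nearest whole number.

9.57 TB × 1,000,000,000,000 bytes/TB = 9,570,000,000,000 bytes
1 MB = 10^6 bytes = 1,000,000 bytes
9,570,000,000,000 / 1,000,000 = 9,570,000 MB

9,570,000 MB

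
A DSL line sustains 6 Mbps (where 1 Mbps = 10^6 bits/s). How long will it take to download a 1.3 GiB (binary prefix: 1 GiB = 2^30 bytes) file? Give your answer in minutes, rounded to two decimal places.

1.3 GiB = 1,395,864,371.2 bytes = 11,166,914,969.6 bits
6 Mbps = 6,000,000 bits/s
time = 11,166,914,969.6 / 6,000,000 = 1,861.152 s
1,861.152 s / 60 = 31.02 minutes

31.02 minutes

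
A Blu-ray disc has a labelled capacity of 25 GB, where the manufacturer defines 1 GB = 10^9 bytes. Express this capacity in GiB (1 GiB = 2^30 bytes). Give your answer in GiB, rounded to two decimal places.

25 GB × 1,000,000,000 bytes/GB = 25,000,000,000 bytes
1 GiB = 2^30 bytes = 1,073,741,824 bytes
25,000,000,000 / 1,073,741,824 = 23.28 GiB

23.28 GiB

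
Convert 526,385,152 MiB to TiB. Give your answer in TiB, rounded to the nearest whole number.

526,385,152 MiB × 1,048,576 bytes/MiB = 551,954,837,143,552 bytes
1 TiB = 1,099,511,627,776 bytes
551,954,837,143,552 / 1,099,511,627,776 = 502 TiB

502 TiB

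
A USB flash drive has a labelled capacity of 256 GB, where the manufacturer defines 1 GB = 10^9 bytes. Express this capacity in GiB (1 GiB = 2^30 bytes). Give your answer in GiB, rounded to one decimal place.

238.4 GiB

256 GB = 256 × 10^9 bytes = 256,000,000,000 bytes
1 GiB = 2^30 bytes = 1,073,741,824 bytes
256,000,000,000 / 1,073,741,824 = 238.4 GiB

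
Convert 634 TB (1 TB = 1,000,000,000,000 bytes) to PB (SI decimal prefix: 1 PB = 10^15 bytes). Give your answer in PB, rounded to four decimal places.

634 TB = 634 × 10^12 bytes = 634,000,000,000,000 bytes
1 PB = 1,000,000,000,000,000 bytes
634,000,000,000,000 / 1,000,000,000,000,000 = 0.6340 PB

0.6340 PB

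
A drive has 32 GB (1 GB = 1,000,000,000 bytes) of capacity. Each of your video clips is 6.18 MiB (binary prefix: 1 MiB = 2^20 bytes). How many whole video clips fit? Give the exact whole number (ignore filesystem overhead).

Capacity: 32 GB = 32,000,000,000 bytes
Per item: 6.18 MiB = 6,480,199.68 bytes
⌊32,000,000,000 / 6,480,199.68⌋ = 4,938

4,938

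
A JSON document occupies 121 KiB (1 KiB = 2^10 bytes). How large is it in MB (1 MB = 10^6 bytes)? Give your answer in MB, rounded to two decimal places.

121 KiB = 121 × 2^10 bytes = 123,904 bytes
1 MB = 10^6 bytes = 1,000,000 bytes
123,904 / 1,000,000 = 0.12 MB

0.12 MB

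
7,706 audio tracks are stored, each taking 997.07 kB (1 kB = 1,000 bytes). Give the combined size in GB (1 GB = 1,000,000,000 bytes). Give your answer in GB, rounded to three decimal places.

7.683 GB

Total = 7,706 × 997.07 kB = 7683421.42 kB
= 7683421.42 × 1,000 bytes = 7,683,421,420 bytes
1 GB = 1,000,000,000 bytes
7,683,421,420 / 1,000,000,000 = 7.683 GB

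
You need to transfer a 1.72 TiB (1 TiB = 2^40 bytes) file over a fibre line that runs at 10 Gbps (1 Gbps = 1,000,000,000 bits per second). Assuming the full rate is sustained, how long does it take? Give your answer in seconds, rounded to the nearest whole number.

1.72 TiB = 1,891,159,999,774.72 bytes = 15,129,279,998,197.76 bits
10 Gbps = 10,000,000,000 bits/s
time = 15,129,279,998,197.76 / 10,000,000,000 = 1,513 s

1,513 seconds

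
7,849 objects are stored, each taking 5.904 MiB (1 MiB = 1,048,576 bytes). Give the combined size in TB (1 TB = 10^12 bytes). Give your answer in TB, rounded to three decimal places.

Total = 7,849 × 5.904 MiB = 46340.496 MiB
= 46340.496 × 1,048,576 bytes = 48,591,531,933.696 bytes
1 TB = 1,000,000,000,000 bytes
48,591,531,933.696 / 1,000,000,000,000 = 0.049 TB

0.049 TB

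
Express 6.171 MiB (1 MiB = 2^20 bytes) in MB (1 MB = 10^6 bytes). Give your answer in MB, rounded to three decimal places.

6.171 MiB = 6.171 × 2^20 bytes = 6,470,762.496 bytes
1 MB = 10^6 bytes = 1,000,000 bytes
6,470,762.496 / 1,000,000 = 6.471 MB

6.471 MB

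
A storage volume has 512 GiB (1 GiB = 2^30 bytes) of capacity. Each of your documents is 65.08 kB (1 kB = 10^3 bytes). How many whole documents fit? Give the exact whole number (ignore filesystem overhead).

Capacity: 512 GiB = 549,755,813,888 bytes
Per item: 65.08 kB = 65,080 bytes
⌊549,755,813,888 / 65,080⌋ = 8,447,384

8,447,384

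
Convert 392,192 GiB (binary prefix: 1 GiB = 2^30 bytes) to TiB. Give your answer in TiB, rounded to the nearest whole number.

392,192 GiB = 392,192 × 2^30 bytes = 421,112,953,438,208 bytes
1 TiB = 1,099,511,627,776 bytes
421,112,953,438,208 / 1,099,511,627,776 = 383 TiB

383 TiB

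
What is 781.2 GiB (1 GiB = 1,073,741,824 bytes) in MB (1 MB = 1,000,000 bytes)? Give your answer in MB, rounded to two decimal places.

781.2 GiB = 781.2 × 2^30 bytes = 838,807,112,908.8 bytes
1 MB = 10^6 bytes = 1,000,000 bytes
838,807,112,908.8 / 1,000,000 = 838,807.11 MB

838,807.11 MB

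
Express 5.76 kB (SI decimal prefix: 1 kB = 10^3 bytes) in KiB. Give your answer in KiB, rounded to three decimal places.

5.625 KiB

5.76 kB × 1,000 bytes/kB = 5,760 bytes
1 KiB = 2^10 bytes = 1,024 bytes
5,760 / 1,024 = 5.625 KiB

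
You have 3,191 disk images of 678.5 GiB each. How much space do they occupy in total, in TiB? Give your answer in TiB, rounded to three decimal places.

2,114.349 TiB

Total = 3,191 × 678.5 GiB = 2165093.5 GiB
= 2165093.5 × 1,073,741,824 bytes = 2,324,751,443,820,544 bytes
1 TiB = 1,099,511,627,776 bytes
2,324,751,443,820,544 / 1,099,511,627,776 = 2,114.349 TiB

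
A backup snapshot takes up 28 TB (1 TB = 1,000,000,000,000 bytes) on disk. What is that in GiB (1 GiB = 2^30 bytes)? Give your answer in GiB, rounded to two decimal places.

28 TB = 28 × 10^12 bytes = 28,000,000,000,000 bytes
1 GiB = 2^30 bytes = 1,073,741,824 bytes
28,000,000,000,000 / 1,073,741,824 = 26,077.03 GiB

26,077.03 GiB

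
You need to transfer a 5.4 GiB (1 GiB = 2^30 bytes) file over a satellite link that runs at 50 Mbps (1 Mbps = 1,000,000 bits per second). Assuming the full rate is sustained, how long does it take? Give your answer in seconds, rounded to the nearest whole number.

928 seconds

5.4 GiB = 5,798,205,849.6 bytes = 46,385,646,796.8 bits
50 Mbps = 50,000,000 bits/s
time = 46,385,646,796.8 / 50,000,000 = 928 s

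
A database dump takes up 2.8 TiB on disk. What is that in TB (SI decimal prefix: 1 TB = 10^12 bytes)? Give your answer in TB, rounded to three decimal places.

2.8 TiB = 2.8 × 2^40 bytes = 3,078,632,557,772.8 bytes
1 TB = 1,000,000,000,000 bytes
3,078,632,557,772.8 / 1,000,000,000,000 = 3.079 TB

3.079 TB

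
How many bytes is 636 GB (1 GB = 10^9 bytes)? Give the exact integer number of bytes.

636 × 1,000,000,000 = 636,000,000,000 bytes

636,000,000,000 bytes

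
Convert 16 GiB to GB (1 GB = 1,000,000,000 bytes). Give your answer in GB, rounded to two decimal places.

17.18 GB

16 GiB = 16 × 2^30 bytes = 17,179,869,184 bytes
1 GB = 10^9 bytes = 1,000,000,000 bytes
17,179,869,184 / 1,000,000,000 = 17.18 GB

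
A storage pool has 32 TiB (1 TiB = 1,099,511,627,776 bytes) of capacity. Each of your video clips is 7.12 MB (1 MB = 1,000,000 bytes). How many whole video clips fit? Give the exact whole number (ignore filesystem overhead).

4,941,625

Capacity: 32 TiB = 35,184,372,088,832 bytes
Per item: 7.12 MB = 7,120,000 bytes
⌊35,184,372,088,832 / 7,120,000⌋ = 4,941,625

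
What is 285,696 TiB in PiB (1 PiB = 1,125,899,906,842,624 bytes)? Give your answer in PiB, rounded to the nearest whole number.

279 PiB

285,696 TiB = 285,696 × 2^40 bytes = 314,126,074,009,092,096 bytes
1 PiB = 1,125,899,906,842,624 bytes
314,126,074,009,092,096 / 1,125,899,906,842,624 = 279 PiB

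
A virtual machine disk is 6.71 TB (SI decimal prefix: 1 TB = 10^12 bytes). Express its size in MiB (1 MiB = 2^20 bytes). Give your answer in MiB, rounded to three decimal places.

6,399,154.663 MiB

6.71 TB = 6.71 × 10^12 bytes = 6,710,000,000,000 bytes
1 MiB = 1,048,576 bytes
6,710,000,000,000 / 1,048,576 = 6,399,154.663 MiB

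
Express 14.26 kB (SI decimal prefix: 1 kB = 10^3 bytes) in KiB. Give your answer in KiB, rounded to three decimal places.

13.926 KiB

14.26 kB = 14.26 × 10^3 bytes = 14,260 bytes
1 KiB = 2^10 bytes = 1,024 bytes
14,260 / 1,024 = 13.926 KiB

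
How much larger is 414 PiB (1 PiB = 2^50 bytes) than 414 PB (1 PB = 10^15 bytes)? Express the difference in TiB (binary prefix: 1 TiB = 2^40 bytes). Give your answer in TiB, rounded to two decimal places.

414 PiB = 414 × 1,125,899,906,842,624 = 466,122,561,432,846,336 bytes
414 PB = 414 × 1,000,000,000,000,000 = 414,000,000,000,000,000 bytes
difference = 52,122,561,432,846,336 bytes
52,122,561,432,846,336 / 1,099,511,627,776 = 47,405.19 TiB

47,405.19 TiB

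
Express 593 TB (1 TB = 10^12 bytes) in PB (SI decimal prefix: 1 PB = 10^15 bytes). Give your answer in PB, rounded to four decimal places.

593 TB = 593 × 10^12 bytes = 593,000,000,000,000 bytes
1 PB = 1,000,000,000,000,000 bytes
593,000,000,000,000 / 1,000,000,000,000,000 = 0.5930 PB

0.5930 PB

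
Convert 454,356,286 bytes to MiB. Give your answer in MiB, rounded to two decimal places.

454,356,286 bytes given.
1 MiB = 1,048,576 bytes
454,356,286 / 1,048,576 = 433.31 MiB

433.31 MiB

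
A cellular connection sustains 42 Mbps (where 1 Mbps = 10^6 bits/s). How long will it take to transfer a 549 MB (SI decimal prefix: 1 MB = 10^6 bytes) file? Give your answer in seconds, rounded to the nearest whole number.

105 seconds

549 MB = 549,000,000 bytes = 4,392,000,000 bits
42 Mbps = 42,000,000 bits/s
time = 4,392,000,000 / 42,000,000 = 105 s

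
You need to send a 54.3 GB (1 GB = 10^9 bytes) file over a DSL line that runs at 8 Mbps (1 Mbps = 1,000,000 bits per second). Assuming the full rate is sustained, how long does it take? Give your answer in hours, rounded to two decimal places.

15.08 hours

54.3 GB = 54,300,000,000 bytes = 434,400,000,000 bits
8 Mbps = 8,000,000 bits/s
time = 434,400,000,000 / 8,000,000 = 54,300.0000 s
54,300.0000 s / 3600 = 15.08 hours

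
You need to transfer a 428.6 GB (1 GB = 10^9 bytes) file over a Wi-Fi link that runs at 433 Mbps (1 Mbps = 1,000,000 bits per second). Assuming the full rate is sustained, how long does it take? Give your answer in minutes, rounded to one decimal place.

132.0 minutes

428.6 GB = 428,600,000,000 bytes = 3,428,800,000,000 bits
433 Mbps = 433,000,000 bits/s
time = 3,428,800,000,000 / 433,000,000 = 7,918.71 s
7,918.71 s / 60 = 132.0 minutes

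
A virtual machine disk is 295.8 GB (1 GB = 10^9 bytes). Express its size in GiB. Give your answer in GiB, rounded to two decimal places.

275.49 GiB

295.8 GB × 1,000,000,000 bytes/GB = 295,800,000,000 bytes
1 GiB = 1,073,741,824 bytes
295,800,000,000 / 1,073,741,824 = 275.49 GiB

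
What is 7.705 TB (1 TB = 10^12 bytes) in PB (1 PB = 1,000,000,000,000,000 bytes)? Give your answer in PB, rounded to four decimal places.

7.705 TB × 1,000,000,000,000 bytes/TB = 7,705,000,000,000 bytes
1 PB = 10^15 bytes = 1,000,000,000,000,000 bytes
7,705,000,000,000 / 1,000,000,000,000,000 = 0.0077 PB

0.0077 PB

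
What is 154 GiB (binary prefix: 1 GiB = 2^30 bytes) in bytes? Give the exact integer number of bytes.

165,356,240,896 bytes

154 × 1,073,741,824 = 165,356,240,896 bytes  (1 GiB = 2^30 bytes)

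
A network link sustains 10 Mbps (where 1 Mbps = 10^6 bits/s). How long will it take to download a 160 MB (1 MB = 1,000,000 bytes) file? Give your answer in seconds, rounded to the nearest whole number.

128 seconds

160 MB = 160,000,000 bytes = 1,280,000,000 bits
10 Mbps = 10,000,000 bits/s
time = 1,280,000,000 / 10,000,000 = 128 s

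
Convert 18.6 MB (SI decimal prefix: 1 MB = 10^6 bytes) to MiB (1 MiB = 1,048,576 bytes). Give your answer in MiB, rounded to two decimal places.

18.6 MB = 18.6 × 10^6 bytes = 18,600,000 bytes
1 MiB = 1,048,576 bytes
18,600,000 / 1,048,576 = 17.74 MiB

17.74 MiB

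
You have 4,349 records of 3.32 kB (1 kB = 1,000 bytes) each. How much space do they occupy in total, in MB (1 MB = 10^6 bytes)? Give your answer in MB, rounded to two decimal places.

Total = 4,349 × 3.32 kB = 14438.68 kB
= 14438.68 × 1,000 bytes = 14,438,680 bytes
1 MB = 1,000,000 bytes
14,438,680 / 1,000,000 = 14.44 MB

14.44 MB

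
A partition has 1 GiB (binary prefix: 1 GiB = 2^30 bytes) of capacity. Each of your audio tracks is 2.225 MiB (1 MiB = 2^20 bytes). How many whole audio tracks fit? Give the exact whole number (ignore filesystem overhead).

460

Capacity: 1 GiB = 1,073,741,824 bytes
Per item: 2.225 MiB = 2,333,081.6 bytes
⌊1,073,741,824 / 2,333,081.6⌋ = 460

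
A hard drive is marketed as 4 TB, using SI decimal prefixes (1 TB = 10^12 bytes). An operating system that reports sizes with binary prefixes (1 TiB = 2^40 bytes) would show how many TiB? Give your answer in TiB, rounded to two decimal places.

3.64 TiB

4 TB × 1,000,000,000,000 bytes/TB = 4,000,000,000,000 bytes
1 TiB = 1,099,511,627,776 bytes
4,000,000,000,000 / 1,099,511,627,776 = 3.64 TiB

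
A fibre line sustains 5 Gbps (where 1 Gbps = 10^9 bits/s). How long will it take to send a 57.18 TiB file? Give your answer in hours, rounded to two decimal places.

27.94 hours

57.18 TiB = 62,870,074,876,231.68 bytes = 502,960,599,009,853.44 bits
5 Gbps = 5,000,000,000 bits/s
time = 502,960,599,009,853.44 / 5,000,000,000 = 100,592.1198 s
100,592.1198 s / 3600 = 27.94 hours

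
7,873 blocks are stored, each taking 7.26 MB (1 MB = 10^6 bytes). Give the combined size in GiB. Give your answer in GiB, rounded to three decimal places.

53.233 GiB

Total = 7,873 × 7.26 MB = 57157.98 MB
= 57157.98 × 1,000,000 bytes = 57,157,980,000 bytes
1 GiB = 1,073,741,824 bytes
57,157,980,000 / 1,073,741,824 = 53.233 GiB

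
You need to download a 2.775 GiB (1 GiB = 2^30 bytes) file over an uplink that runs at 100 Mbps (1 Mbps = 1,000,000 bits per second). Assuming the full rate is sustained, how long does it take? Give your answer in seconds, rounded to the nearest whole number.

238 seconds

2.775 GiB = 2,979,633,561.6 bytes = 23,837,068,492.8 bits
100 Mbps = 100,000,000 bits/s
time = 23,837,068,492.8 / 100,000,000 = 238 s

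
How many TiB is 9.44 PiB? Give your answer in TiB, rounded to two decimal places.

9,666.56 TiB

9.44 PiB × 1,125,899,906,842,624 bytes/PiB = 10,628,495,120,594,370.56 bytes
1 TiB = 2^40 bytes = 1,099,511,627,776 bytes
10,628,495,120,594,370.56 / 1,099,511,627,776 = 9,666.56 TiB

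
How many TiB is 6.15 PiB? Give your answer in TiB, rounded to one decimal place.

6,297.6 TiB

6.15 PiB × 1,125,899,906,842,624 bytes/PiB = 6,924,284,427,082,137.6 bytes
1 TiB = 1,099,511,627,776 bytes
6,924,284,427,082,137.6 / 1,099,511,627,776 = 6,297.6 TiB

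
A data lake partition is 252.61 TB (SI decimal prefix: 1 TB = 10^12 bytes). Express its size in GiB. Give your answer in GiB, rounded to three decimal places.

252.61 TB = 252.61 × 10^12 bytes = 252,610,000,000,000 bytes
1 GiB = 1,073,741,824 bytes
252,610,000,000,000 / 1,073,741,824 = 235,261.396 GiB

235,261.396 GiB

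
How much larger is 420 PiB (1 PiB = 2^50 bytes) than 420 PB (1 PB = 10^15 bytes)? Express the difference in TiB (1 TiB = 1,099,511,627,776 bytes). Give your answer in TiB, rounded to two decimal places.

420 PiB = 420 × 1,125,899,906,842,624 = 472,877,960,873,902,080 bytes
420 PB = 420 × 1,000,000,000,000,000 = 420,000,000,000,000,000 bytes
difference = 52,877,960,873,902,080 bytes
52,877,960,873,902,080 / 1,099,511,627,776 = 48,092.23 TiB

48,092.23 TiB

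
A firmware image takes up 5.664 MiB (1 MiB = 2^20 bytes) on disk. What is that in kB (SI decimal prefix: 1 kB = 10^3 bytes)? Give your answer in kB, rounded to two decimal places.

5,939.13 kB

5.664 MiB × 1,048,576 bytes/MiB = 5,939,134.464 bytes
1 kB = 10^3 bytes = 1,000 bytes
5,939,134.464 / 1,000 = 5,939.13 kB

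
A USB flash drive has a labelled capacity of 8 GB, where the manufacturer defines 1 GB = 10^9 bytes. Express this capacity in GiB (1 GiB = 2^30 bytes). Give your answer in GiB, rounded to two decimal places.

8 GB × 1,000,000,000 bytes/GB = 8,000,000,000 bytes
1 GiB = 2^30 bytes = 1,073,741,824 bytes
8,000,000,000 / 1,073,741,824 = 7.45 GiB

7.45 GiB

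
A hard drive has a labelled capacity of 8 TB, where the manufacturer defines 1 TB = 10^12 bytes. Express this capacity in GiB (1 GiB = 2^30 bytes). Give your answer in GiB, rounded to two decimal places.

7,450.58 GiB

8 TB = 8 × 10^12 bytes = 8,000,000,000,000 bytes
1 GiB = 1,073,741,824 bytes
8,000,000,000,000 / 1,073,741,824 = 7,450.58 GiB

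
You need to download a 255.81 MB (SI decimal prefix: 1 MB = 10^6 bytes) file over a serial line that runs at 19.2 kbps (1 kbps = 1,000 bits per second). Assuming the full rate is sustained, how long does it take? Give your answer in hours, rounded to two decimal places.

29.61 hours

255.81 MB = 255,810,000 bytes = 2,046,480,000 bits
19.2 kbps = 19,200 bits/s
time = 2,046,480,000 / 19,200 = 106,587.5000 s
106,587.5000 s / 3600 = 29.61 hours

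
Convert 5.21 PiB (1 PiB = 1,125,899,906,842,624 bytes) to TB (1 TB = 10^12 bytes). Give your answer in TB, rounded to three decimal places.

5,865.939 TB

5.21 PiB × 1,125,899,906,842,624 bytes/PiB = 5,865,938,514,650,071.04 bytes
1 TB = 10^12 bytes = 1,000,000,000,000 bytes
5,865,938,514,650,071.04 / 1,000,000,000,000 = 5,865.939 TB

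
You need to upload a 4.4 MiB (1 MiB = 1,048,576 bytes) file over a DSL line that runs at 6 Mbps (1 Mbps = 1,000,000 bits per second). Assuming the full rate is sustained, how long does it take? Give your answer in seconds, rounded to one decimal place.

4.4 MiB = 4,613,734.4 bytes = 36,909,875.2 bits
6 Mbps = 6,000,000 bits/s
time = 36,909,875.2 / 6,000,000 = 6.2 s

6.2 seconds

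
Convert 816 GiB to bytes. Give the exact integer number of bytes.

876,173,328,384 bytes

816 × 1,073,741,824 = 876,173,328,384 bytes  (1 GiB = 2^30 bytes)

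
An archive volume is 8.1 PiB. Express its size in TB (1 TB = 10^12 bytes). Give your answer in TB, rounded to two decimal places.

9,119.79 TB

8.1 PiB = 8.1 × 2^50 bytes = 9,119,789,245,425,254.4 bytes
1 TB = 1,000,000,000,000 bytes
9,119,789,245,425,254.4 / 1,000,000,000,000 = 9,119.79 TB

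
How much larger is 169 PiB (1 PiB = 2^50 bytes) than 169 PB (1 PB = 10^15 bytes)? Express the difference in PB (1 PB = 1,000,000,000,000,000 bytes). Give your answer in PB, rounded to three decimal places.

169 PiB = 169 × 1,125,899,906,842,624 = 190,277,084,256,403,456 bytes
169 PB = 169 × 1,000,000,000,000,000 = 169,000,000,000,000,000 bytes
difference = 21,277,084,256,403,456 bytes
21,277,084,256,403,456 / 1,000,000,000,000,000 = 21.277 PB

21.277 PB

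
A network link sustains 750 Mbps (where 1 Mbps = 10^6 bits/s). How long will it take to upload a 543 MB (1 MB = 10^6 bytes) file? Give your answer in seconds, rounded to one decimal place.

543 MB = 543,000,000 bytes = 4,344,000,000 bits
750 Mbps = 750,000,000 bits/s
time = 4,344,000,000 / 750,000,000 = 5.8 s

5.8 seconds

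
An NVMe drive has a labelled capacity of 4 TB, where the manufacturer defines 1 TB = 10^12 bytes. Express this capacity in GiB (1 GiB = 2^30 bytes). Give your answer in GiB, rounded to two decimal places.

4 TB × 1,000,000,000,000 bytes/TB = 4,000,000,000,000 bytes
1 GiB = 2^30 bytes = 1,073,741,824 bytes
4,000,000,000,000 / 1,073,741,824 = 3,725.29 GiB

3,725.29 GiB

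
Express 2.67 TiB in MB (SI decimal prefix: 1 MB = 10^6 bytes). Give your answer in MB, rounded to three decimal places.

2.67 TiB × 1,099,511,627,776 bytes/TiB = 2,935,696,046,161.92 bytes
1 MB = 1,000,000 bytes
2,935,696,046,161.92 / 1,000,000 = 2,935,696.046 MB

2,935,696.046 MB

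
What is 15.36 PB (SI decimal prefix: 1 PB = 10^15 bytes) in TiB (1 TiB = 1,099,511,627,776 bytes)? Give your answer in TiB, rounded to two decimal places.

13,969.84 TiB

15.36 PB × 1,000,000,000,000,000 bytes/PB = 15,360,000,000,000,000 bytes
1 TiB = 1,099,511,627,776 bytes
15,360,000,000,000,000 / 1,099,511,627,776 = 13,969.84 TiB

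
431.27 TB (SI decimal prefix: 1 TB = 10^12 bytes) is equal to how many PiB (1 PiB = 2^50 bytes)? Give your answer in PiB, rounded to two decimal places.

0.38 PiB

431.27 TB × 1,000,000,000,000 bytes/TB = 431,270,000,000,000 bytes
1 PiB = 1,125,899,906,842,624 bytes
431,270,000,000,000 / 1,125,899,906,842,624 = 0.38 PiB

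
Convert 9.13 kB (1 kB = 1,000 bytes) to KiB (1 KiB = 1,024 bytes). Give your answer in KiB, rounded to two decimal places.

9.13 kB × 1,000 bytes/kB = 9,130 bytes
1 KiB = 1,024 bytes
9,130 / 1,024 = 8.92 KiB

8.92 KiB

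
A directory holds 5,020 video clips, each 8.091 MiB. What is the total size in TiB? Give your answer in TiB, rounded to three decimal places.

0.039 TiB

Total = 5,020 × 8.091 MiB = 40616.82 MiB
= 40616.82 × 1,048,576 bytes = 42,589,822,648.32 bytes
1 TiB = 1,099,511,627,776 bytes
42,589,822,648.32 / 1,099,511,627,776 = 0.039 TiB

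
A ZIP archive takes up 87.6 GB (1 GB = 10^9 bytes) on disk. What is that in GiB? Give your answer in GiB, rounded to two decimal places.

81.58 GiB

87.6 GB × 1,000,000,000 bytes/GB = 87,600,000,000 bytes
1 GiB = 1,073,741,824 bytes
87,600,000,000 / 1,073,741,824 = 81.58 GiB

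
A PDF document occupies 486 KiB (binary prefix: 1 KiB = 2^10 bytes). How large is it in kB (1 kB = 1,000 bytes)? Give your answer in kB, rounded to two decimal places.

486 KiB = 486 × 2^10 bytes = 497,664 bytes
1 kB = 10^3 bytes = 1,000 bytes
497,664 / 1,000 = 497.66 kB

497.66 kB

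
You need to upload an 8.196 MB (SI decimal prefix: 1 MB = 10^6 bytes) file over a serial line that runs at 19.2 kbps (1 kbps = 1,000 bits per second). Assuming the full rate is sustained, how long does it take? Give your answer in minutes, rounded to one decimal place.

56.9 minutes

8.196 MB = 8,196,000 bytes = 65,568,000 bits
19.2 kbps = 19,200 bits/s
time = 65,568,000 / 19,200 = 3,415.00 s
3,415.00 s / 60 = 56.9 minutes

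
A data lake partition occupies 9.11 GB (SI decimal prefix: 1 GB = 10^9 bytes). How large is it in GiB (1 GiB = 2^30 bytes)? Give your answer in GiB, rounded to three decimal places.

9.11 GB = 9.11 × 10^9 bytes = 9,110,000,000 bytes
1 GiB = 1,073,741,824 bytes
9,110,000,000 / 1,073,741,824 = 8.484 GiB

8.484 GiB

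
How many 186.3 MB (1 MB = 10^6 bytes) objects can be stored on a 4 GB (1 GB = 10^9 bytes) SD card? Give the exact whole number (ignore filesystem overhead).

21

Capacity: 4 GB = 4,000,000,000 bytes
Per item: 186.3 MB = 186,300,000 bytes
⌊4,000,000,000 / 186,300,000⌋ = 21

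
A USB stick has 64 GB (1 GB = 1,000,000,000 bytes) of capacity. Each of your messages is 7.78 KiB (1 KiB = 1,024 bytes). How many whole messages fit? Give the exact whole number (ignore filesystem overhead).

8,033,419

Capacity: 64 GB = 64,000,000,000 bytes
Per item: 7.78 KiB = 7,966.72 bytes
⌊64,000,000,000 / 7,966.72⌋ = 8,033,419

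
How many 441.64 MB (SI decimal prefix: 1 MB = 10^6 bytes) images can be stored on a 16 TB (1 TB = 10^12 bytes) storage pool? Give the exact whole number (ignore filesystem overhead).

Capacity: 16 TB = 16,000,000,000,000 bytes
Per item: 441.64 MB = 441,640,000 bytes
⌊16,000,000,000,000 / 441,640,000⌋ = 36,228

36,228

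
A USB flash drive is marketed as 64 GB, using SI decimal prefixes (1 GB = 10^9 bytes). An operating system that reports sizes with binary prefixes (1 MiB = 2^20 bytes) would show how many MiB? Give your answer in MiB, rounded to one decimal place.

61,035.2 MiB

64 GB × 1,000,000,000 bytes/GB = 64,000,000,000 bytes
1 MiB = 1,048,576 bytes
64,000,000,000 / 1,048,576 = 61,035.2 MiB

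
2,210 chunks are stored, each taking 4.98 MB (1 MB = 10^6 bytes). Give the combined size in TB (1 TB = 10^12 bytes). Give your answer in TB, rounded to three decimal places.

0.011 TB

Total = 2,210 × 4.98 MB = 11005.8 MB
= 11005.8 × 1,000,000 bytes = 11,005,800,000 bytes
1 TB = 1,000,000,000,000 bytes
11,005,800,000 / 1,000,000,000,000 = 0.011 TB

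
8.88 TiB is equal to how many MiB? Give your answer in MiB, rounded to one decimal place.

8.88 TiB = 8.88 × 2^40 bytes = 9,763,663,254,650.88 bytes
1 MiB = 1,048,576 bytes
9,763,663,254,650.88 / 1,048,576 = 9,311,354.9 MiB

9,311,354.9 MiB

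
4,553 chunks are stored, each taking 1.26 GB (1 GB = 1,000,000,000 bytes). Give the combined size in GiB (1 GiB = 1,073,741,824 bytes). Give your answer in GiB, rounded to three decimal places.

5,342.793 GiB

Total = 4,553 × 1.26 GB = 5736.78 GB
= 5736.78 × 1,000,000,000 bytes = 5,736,780,000,000 bytes
1 GiB = 1,073,741,824 bytes
5,736,780,000,000 / 1,073,741,824 = 5,342.793 GiB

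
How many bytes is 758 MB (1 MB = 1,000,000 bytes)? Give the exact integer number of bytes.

758 × 1,000,000 = 758,000,000 bytes  (1 MB = 10^6 bytes)

758,000,000 bytes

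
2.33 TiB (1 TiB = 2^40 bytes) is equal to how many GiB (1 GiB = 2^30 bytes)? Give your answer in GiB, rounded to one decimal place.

2,385.9 GiB

2.33 TiB = 2.33 × 2^40 bytes = 2,561,862,092,718.08 bytes
1 GiB = 1,073,741,824 bytes
2,561,862,092,718.08 / 1,073,741,824 = 2,385.9 GiB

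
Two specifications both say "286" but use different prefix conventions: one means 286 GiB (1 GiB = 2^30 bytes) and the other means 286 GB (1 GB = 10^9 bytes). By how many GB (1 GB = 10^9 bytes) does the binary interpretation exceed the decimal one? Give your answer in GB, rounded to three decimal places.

286 GiB = 286 × 1,073,741,824 = 307,090,161,664 bytes
286 GB = 286 × 1,000,000,000 = 286,000,000,000 bytes
difference = 21,090,161,664 bytes
21,090,161,664 / 1,000,000,000 = 21.090 GB

21.090 GB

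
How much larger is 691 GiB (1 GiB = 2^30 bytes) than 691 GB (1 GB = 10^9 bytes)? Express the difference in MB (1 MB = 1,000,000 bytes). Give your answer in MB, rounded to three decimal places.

691 GiB = 691 × 1,073,741,824 = 741,955,600,384 bytes
691 GB = 691 × 1,000,000,000 = 691,000,000,000 bytes
difference = 50,955,600,384 bytes
50,955,600,384 / 1,000,000 = 50,955.600 MB

50,955.600 MB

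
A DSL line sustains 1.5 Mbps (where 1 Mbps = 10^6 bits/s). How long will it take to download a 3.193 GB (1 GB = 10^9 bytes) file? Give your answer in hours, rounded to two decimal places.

3.193 GB = 3,193,000,000 bytes = 25,544,000,000 bits
1.5 Mbps = 1,500,000 bits/s
time = 25,544,000,000 / 1,500,000 = 17,029.3333 s
17,029.3333 s / 3600 = 4.73 hours

4.73 hours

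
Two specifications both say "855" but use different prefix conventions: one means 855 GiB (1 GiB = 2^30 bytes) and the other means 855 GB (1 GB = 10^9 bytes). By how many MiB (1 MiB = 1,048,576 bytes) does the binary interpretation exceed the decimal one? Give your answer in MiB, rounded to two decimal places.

60,128.46 MiB

855 GiB = 855 × 1,073,741,824 = 918,049,259,520 bytes
855 GB = 855 × 1,000,000,000 = 855,000,000,000 bytes
difference = 63,049,259,520 bytes
63,049,259,520 / 1,048,576 = 60,128.46 MiB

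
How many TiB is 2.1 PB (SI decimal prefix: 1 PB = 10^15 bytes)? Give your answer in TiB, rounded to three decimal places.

2.1 PB = 2.1 × 10^15 bytes = 2,100,000,000,000,000 bytes
1 TiB = 1,099,511,627,776 bytes
2,100,000,000,000,000 / 1,099,511,627,776 = 1,909.939 TiB

1,909.939 TiB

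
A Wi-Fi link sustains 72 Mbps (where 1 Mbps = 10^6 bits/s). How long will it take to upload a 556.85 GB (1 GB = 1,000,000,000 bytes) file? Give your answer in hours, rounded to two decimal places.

556.85 GB = 556,850,000,000 bytes = 4,454,800,000,000 bits
72 Mbps = 72,000,000 bits/s
time = 4,454,800,000,000 / 72,000,000 = 61,872.2222 s
61,872.2222 s / 3600 = 17.19 hours

17.19 hours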